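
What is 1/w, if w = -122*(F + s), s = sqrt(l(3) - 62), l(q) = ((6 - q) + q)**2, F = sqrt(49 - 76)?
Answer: I/(122*(sqrt(26) + 3*sqrt(3))) ≈ 0.00079617*I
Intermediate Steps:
F = 3*I*sqrt(3) (F = sqrt(-27) = 3*I*sqrt(3) ≈ 5.1962*I)
l(q) = 36 (l(q) = 6**2 = 36)
s = I*sqrt(26) (s = sqrt(36 - 62) = sqrt(-26) = I*sqrt(26) ≈ 5.099*I)
w = -366*I*sqrt(3) - 122*I*sqrt(26) (w = -122*(3*I*sqrt(3) + I*sqrt(26)) = -122*(I*sqrt(26) + 3*I*sqrt(3)) = -366*I*sqrt(3) - 122*I*sqrt(26) ≈ -1256.0*I)
1/w = 1/(122*I*(-sqrt(26) - 3*sqrt(3))) = -I/(122*(-sqrt(26) - 3*sqrt(3)))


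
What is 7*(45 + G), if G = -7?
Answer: 266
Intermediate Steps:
7*(45 + G) = 7*(45 - 7) = 7*38 = 266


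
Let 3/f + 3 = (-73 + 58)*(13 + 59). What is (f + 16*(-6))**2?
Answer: 1201107649/130321 ≈ 9216.5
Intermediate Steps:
f = -1/361 (f = 3/(-3 + (-73 + 58)*(13 + 59)) = 3/(-3 - 15*72) = 3/(-3 - 1080) = 3/(-1083) = 3*(-1/1083) = -1/361 ≈ -0.0027701)
(f + 16*(-6))**2 = (-1/361 + 16*(-6))**2 = (-1/361 - 96)**2 = (-34657/361)**2 = 1201107649/130321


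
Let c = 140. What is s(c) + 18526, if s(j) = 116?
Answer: 18642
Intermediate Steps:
s(c) + 18526 = 116 + 18526 = 18642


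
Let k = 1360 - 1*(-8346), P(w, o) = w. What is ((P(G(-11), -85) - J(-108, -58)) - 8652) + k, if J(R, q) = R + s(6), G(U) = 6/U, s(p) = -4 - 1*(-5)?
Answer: 12765/11 ≈ 1160.5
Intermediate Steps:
s(p) = 1 (s(p) = -4 + 5 = 1)
k = 9706 (k = 1360 + 8346 = 9706)
J(R, q) = 1 + R (J(R, q) = R + 1 = 1 + R)
((P(G(-11), -85) - J(-108, -58)) - 8652) + k = ((6/(-11) - (1 - 108)) - 8652) + 9706 = ((6*(-1/11) - 1*(-107)) - 8652) + 9706 = ((-6/11 + 107) - 8652) + 9706 = (1171/11 - 8652) + 9706 = -94001/11 + 9706 = 12765/11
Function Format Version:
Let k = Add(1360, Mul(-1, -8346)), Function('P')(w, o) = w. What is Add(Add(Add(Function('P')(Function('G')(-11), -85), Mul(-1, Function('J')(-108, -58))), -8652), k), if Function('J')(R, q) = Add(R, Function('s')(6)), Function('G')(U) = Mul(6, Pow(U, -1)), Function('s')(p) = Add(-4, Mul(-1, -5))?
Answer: Rational(12765, 11) ≈ 1160.5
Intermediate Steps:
Function('s')(p) = 1 (Function('s')(p) = Add(-4, 5) = 1)
k = 9706 (k = Add(1360, 8346) = 9706)
Function('J')(R, q) = Add(1, R) (Function('J')(R, q) = Add(R, 1) = Add(1, R))
Add(Add(Add(Function('P')(Function('G')(-11), -85), Mul(-1, Function('J')(-108, -58))), -8652), k) = Add(Add(Add(Mul(6, Pow(-11, -1)), Mul(-1, Add(1, -108))), -8652), 9706) = Add(Add(Add(Mul(6, Rational(-1, 11)), Mul(-1, -107)), -8652), 9706) = Add(Add(Add(Rational(-6, 11), 107), -8652), 9706) = Add(Add(Rational(1171, 11), -8652), 9706) = Add(Rational(-94001, 11), 9706) = Rational(12765, 11)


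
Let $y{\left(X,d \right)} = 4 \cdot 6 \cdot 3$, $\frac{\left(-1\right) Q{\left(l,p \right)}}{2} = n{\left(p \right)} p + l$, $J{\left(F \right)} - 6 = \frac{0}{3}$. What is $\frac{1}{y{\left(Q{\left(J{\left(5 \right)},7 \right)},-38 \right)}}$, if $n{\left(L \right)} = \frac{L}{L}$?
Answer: $\frac{1}{72} \approx 0.013889$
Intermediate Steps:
$J{\left(F \right)} = 6$ ($J{\left(F \right)} = 6 + \frac{0}{3} = 6 + 0 \cdot \frac{1}{3} = 6 + 0 = 6$)
$n{\left(L \right)} = 1$
$Q{\left(l,p \right)} = - 2 l - 2 p$ ($Q{\left(l,p \right)} = - 2 \left(1 p + l\right) = - 2 \left(p + l\right) = - 2 \left(l + p\right) = - 2 l - 2 p$)
$y{\left(X,d \right)} = 72$ ($y{\left(X,d \right)} = 24 \cdot 3 = 72$)
$\frac{1}{y{\left(Q{\left(J{\left(5 \right)},7 \right)},-38 \right)}} = \frac{1}{72}$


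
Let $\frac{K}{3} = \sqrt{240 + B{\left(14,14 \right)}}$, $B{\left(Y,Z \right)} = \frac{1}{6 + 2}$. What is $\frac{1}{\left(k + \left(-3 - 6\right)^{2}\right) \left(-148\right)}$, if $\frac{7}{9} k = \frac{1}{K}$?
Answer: $- \frac{847161}{10155764884} + \frac{7 \sqrt{3842}}{15233647326} \approx -8.3388 \cdot 10^{-5}$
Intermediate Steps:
$B{\left(Y,Z \right)} = \frac{1}{8}$
$K = \frac{3 \sqrt{3842}}{4}$ ($K = 3 \sqrt{240 + \frac{1}{8}} = 3 \sqrt{\frac{1921}{8}} = 3 \frac{\sqrt{3842}}{4} = \frac{3 \sqrt{3842}}{4} \approx 46.488$)
$k = \frac{6 \sqrt{3842}}{13447}$ ($k = \frac{9}{7 \frac{3 \sqrt{3842}}{4}} = \frac{9 \frac{2 \sqrt{3842}}{5763}}{7} = \frac{6 \sqrt{3842}}{13447} \approx 0.027657$)
$\frac{1}{\left(k + \left(-3 - 6\right)^{2}\right) \left(-148\right)} = \frac{1}{\left(\frac{6 \sqrt{3842}}{13447} + \left(-3 - 6\right)^{2}\right) \left(-148\right)} = \frac{1}{\left(\frac{6 \sqrt{3842}}{13447} + \left(-9\right)^{2}\right) \left(-148\right)} = \frac{1}{\left(\frac{6 \sqrt{3842}}{13447} + 81\right) \left(-148\right)} = \frac{1}{\left(81 + \frac{6 \sqrt{3842}}{13447}\right) \left(-148\right)} = \frac{1}{-11988 - \frac{888 \sqrt{3842}}{13447}}$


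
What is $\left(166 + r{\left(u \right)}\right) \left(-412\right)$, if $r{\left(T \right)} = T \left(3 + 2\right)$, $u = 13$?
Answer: $-95172$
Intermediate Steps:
$r{\left(T \right)} = 5 T$ ($r{\left(T \right)} = T 5 = 5 T$)
$\left(166 + r{\left(u \right)}\right) \left(-412\right) = \left(166 + 5 \cdot 13\right) \left(-412\right) = \left(166 + 65\right) \left(-412\right) = 231 \left(-412\right) = -95172$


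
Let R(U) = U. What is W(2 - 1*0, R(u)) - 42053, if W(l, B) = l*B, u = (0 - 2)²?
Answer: -42045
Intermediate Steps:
u = 4 (u = (-2)² = 4)
W(l, B) = B*l
W(2 - 1*0, R(u)) - 42053 = 4*(2 - 1*0) - 42053 = 4*(2 + 0) - 42053 = 4*2 - 42053 = 8 - 42053 = -42045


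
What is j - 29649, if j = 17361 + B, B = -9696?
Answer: -21984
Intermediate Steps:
j = 7665 (j = 17361 - 9696 = 7665)
j - 29649 = 7665 - 29649 = -21984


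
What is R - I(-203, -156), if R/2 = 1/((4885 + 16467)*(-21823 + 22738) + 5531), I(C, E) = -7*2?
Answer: 273596556/19542611 ≈ 14.000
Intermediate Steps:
I(C, E) = -14
R = 2/19542611 (R = 2/((4885 + 16467)*(-21823 + 22738) + 5531) = 2/(21352*915 + 5531) = 2/(19537080 + 5531) = 2/19542611 ≈ 1.0234e-7)
R - I(-203, -156) = 2/19542611 - 1*(-14) = 2/19542611 + 14 = 273596556/19542611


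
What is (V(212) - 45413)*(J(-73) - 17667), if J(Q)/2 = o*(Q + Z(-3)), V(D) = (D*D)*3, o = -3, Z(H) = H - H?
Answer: -1540599951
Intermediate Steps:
Z(H) = 0
V(D) = 3*D² (V(D) = D²*3 = 3*D²)
J(Q) = -6*Q (J(Q) = 2*(-3*(Q + 0)) = 2*(-3*Q) = -6*Q)
(V(212) - 45413)*(J(-73) - 17667) = (3*212² - 45413)*(-6*(-73) - 17667) = (3*44944 - 45413)*(438 - 17667) = (134832 - 45413)*(-17229) = 89419*(-17229) = -1540599951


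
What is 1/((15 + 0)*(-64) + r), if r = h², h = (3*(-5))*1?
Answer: -1/735 ≈ -0.0013605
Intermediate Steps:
h = -15 (h = -15*1 = -15)
r = 225 (r = (-15)² = 225)
1/((15 + 0)*(-64) + r) = 1/((15 + 0)*(-64) + 225) = 1/(15*(-64) + 225) = 1/(-960 + 225) = 1/(-735) = -1/735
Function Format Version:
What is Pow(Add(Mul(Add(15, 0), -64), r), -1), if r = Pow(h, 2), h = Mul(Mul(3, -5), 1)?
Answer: Rational(-1, 735) ≈ -0.0013605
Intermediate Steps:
h = -15 (h = Mul(-15, 1) = -15)
r = 225 (r = Pow(-15, 2) = 225)
Pow(Add(Mul(Add(15, 0), -64), r), -1) = Pow(Add(Mul(Add(15, 0), -64), 225), -1) = Pow(Add(Mul(15, -64), 225), -1) = Pow(Add(-960, 225), -1) = Pow(-735, -1) = Rational(-1, 735)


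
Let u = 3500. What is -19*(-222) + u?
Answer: 7718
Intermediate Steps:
-19*(-222) + u = -19*(-222) + 3500 = 4218 + 3500 = 7718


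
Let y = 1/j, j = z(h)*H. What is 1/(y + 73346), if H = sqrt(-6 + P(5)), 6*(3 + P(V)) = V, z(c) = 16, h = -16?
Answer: 460026112/33741075210755 + 56*I*sqrt(6)/33741075210755 ≈ 1.3634e-5 + 4.0654e-12*I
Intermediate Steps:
P(V) = -3 + V/6
H = 7*I*sqrt(6)/6 (H = sqrt(-6 + (-3 + (1/6)*5)) = sqrt(-6 + (-3 + 5/6)) = sqrt(-6 - 13/6) = sqrt(-49/6) = 7*I*sqrt(6)/6 ≈ 2.8577*I)
j = 56*I*sqrt(6)/3 (j = 16*(7*I*sqrt(6)/6) = 56*I*sqrt(6)/3 ≈ 45.724*I)
y = -I*sqrt(6)/112 (y = 1/(56*I*sqrt(6)/3) = -I*sqrt(6)/112 ≈ -0.02187*I)
1/(y + 73346) = 1/(-I*sqrt(6)/112 + 73346) = 1/(73346 - I*sqrt(6)/112)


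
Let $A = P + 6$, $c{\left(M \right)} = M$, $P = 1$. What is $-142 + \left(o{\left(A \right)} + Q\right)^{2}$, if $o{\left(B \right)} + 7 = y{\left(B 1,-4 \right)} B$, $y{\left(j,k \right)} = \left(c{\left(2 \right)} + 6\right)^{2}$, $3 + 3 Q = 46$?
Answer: $\frac{1864678}{9} \approx 2.0719 \cdot 10^{5}$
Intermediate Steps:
$Q = \frac{43}{3}$ ($Q = -1 + \frac{1}{3} \cdot 46 = -1 + \frac{46}{3} = \frac{43}{3} \approx 14.333$)
$y{\left(j,k \right)} = 64$ ($y{\left(j,k \right)} = \left(2 + 6\right)^{2} = 8^{2} = 64$)
$A = 7$ ($A = 1 + 6 = 7$)
$o{\left(B \right)} = -7 + 64 B$
$-142 + \left(o{\left(A \right)} + Q\right)^{2} = -142 + \left(\left(-7 + 64 \cdot 7\right) + \frac{43}{3}\right)^{2} = -142 + \left(\left(-7 + 448\right) + \frac{43}{3}\right)^{2} = -142 + \left(441 + \frac{43}{3}\right)^{2} = -142 + \left(\frac{1366}{3}\right)^{2} = -142 + \frac{1865956}{9} = \frac{1864678}{9}$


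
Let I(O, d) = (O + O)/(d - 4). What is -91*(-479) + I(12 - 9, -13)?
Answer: 741007/17 ≈ 43589.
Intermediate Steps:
I(O, d) = 2*O/(-4 + d) (I(O, d) = (2*O)/(-4 + d) = 2*O/(-4 + d))
-91*(-479) + I(12 - 9, -13) = -91*(-479) + 2*(12 - 9)/(-4 - 13) = 43589 + 2*3/(-17) = 43589 + 2*3*(-1/17) = 43589 - 6/17 = 741007/17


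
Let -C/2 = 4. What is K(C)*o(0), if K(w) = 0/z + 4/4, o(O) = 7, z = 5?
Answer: 7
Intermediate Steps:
C = -8 (C = -2*4 = -8)
K(w) = 1 (K(w) = 0/5 + 4/4 = 0*(1/5) + 4*(1/4) = 0 + 1 = 1)
K(C)*o(0) = 1*7 = 7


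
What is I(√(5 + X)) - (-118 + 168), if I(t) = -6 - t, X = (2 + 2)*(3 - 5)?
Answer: -56 - I*√3 ≈ -56.0 - 1.732*I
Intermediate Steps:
X = -8 (X = 4*(-2) = -8)
I(√(5 + X)) - (-118 + 168) = (-6 - √(5 - 8)) - (-118 + 168) = (-6 - √(-3)) - 1*50 = (-6 - I*√3) - 50 = -56 - I*√3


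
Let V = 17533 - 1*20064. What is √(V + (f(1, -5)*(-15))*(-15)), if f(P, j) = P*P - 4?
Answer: I*√3206 ≈ 56.622*I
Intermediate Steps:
f(P, j) = -4 + P² (f(P, j) = P² - 4 = -4 + P²)
V = -2531 (V = 17533 - 20064 = -2531)
√(V + (f(1, -5)*(-15))*(-15)) = √(-2531 + ((-4 + 1²)*(-15))*(-15)) = √(-2531 + ((-4 + 1)*(-15))*(-15)) = √(-2531 - 3*(-15)*(-15)) = √(-2531 + 45*(-15)) = √(-2531 - 675) = √(-3206) = I*√3206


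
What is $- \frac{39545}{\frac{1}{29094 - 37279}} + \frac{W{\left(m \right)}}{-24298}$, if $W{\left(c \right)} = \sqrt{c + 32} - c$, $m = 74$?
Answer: $\frac{3932337597962}{12149} - \frac{\sqrt{106}}{24298} \approx 3.2368 \cdot 10^{8}$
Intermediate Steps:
$W{\left(c \right)} = \sqrt{32 + c} - c$
$- \frac{39545}{\frac{1}{29094 - 37279}} + \frac{W{\left(m \right)}}{-24298} = - \frac{39545}{\frac{1}{29094 - 37279}} + \frac{\sqrt{32 + 74} - 74}{-24298} = - \frac{39545}{\frac{1}{-8185}} + \left(\sqrt{106} - 74\right) \left(- \frac{1}{24298}\right) = - \frac{39545}{- \frac{1}{8185}} + \left(-74 + \sqrt{106}\right) \left(- \frac{1}{24298}\right) = \left(-39545\right) \left(-8185\right) + \left(\frac{37}{12149} - \frac{\sqrt{106}}{24298}\right) = 323675825 + \left(\frac{37}{12149} - \frac{\sqrt{106}}{24298}\right) = \frac{3932337597962}{12149} - \frac{\sqrt{106}}{24298}$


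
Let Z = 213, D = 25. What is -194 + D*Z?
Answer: 5131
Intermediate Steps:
-194 + D*Z = -194 + 25*213 = -194 + 5325 = 5131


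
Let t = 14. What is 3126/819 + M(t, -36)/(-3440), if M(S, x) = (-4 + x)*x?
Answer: 39892/11739 ≈ 3.3982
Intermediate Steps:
M(S, x) = x*(-4 + x)
3126/819 + M(t, -36)/(-3440) = 3126/819 - 36*(-4 - 36)/(-3440) = 3126*(1/819) - 36*(-40)*(-1/3440) = 1042/273 + 1440*(-1/3440) = 1042/273 - 18/43 = 39892/11739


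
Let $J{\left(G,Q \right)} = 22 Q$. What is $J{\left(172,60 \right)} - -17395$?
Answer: $18715$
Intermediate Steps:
$J{\left(172,60 \right)} - -17395 = 22 \cdot 60 - -17395 = 1320 + 17395 = 18715$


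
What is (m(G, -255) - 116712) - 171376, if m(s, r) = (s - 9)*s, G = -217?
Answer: -239046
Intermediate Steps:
m(s, r) = s*(-9 + s) (m(s, r) = (-9 + s)*s = s*(-9 + s))
(m(G, -255) - 116712) - 171376 = (-217*(-9 - 217) - 116712) - 171376 = (-217*(-226) - 116712) - 171376 = (49042 - 116712) - 171376 = -67670 - 171376 = -239046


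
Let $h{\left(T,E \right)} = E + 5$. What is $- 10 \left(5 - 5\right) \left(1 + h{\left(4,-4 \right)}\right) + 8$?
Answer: $8$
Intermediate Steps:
$h{\left(T,E \right)} = 5 + E$
$- 10 \left(5 - 5\right) \left(1 + h{\left(4,-4 \right)}\right) + 8 = - 10 \left(5 - 5\right) \left(1 + \left(5 - 4\right)\right) + 8 = - 10 \cdot 0 \left(1 + 1\right) + 8 = - 10 \cdot 0 \cdot 2 + 8 = \left(-10\right) 0 + 8 = 0 + 8 = 8$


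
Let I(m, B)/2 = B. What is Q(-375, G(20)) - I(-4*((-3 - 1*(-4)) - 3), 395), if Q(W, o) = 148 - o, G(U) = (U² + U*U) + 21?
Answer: -1463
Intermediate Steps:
G(U) = 21 + 2*U² (G(U) = (U² + U²) + 21 = 2*U² + 21 = 21 + 2*U²)
I(m, B) = 2*B
Q(-375, G(20)) - I(-4*((-3 - 1*(-4)) - 3), 395) = (148 - (21 + 2*20²)) - 2*395 = (148 - (21 + 2*400)) - 1*790 = (148 - (21 + 800)) - 790 = (148 - 1*821) - 790 = (148 - 821) - 790 = -673 - 790 = -1463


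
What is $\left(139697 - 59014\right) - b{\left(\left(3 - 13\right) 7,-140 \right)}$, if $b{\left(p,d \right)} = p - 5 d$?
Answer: $80053$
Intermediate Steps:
$\left(139697 - 59014\right) - b{\left(\left(3 - 13\right) 7,-140 \right)} = \left(139697 - 59014\right) - \left(\left(3 - 13\right) 7 - -700\right) = 80683 - \left(\left(-10\right) 7 + 700\right) = 80683 - \left(-70 + 700\right) = 80683 - 630 = 80053$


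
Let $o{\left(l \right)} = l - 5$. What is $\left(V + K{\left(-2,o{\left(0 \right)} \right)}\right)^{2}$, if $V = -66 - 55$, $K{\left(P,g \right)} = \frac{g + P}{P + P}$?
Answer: $\frac{227529}{16} \approx 14221.0$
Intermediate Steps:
$o{\left(l \right)} = -5 + l$ ($o{\left(l \right)} = l - 5 = -5 + l$)
$K{\left(P,g \right)} = \frac{P + g}{2 P}$
$V = -121$
$\left(V + K{\left(-2,o{\left(0 \right)} \right)}\right)^{2} = \left(-121 + \frac{-2 + \left(-5 + 0\right)}{2 \left(-2\right)}\right)^{2} = \left(-121 + \frac{1}{2} \left(- \frac{1}{2}\right) \left(-2 - 5\right)\right)^{2} = \left(-121 + \frac{1}{2} \left(- \frac{1}{2}\right) \left(-7\right)\right)^{2} = \left(-121 + \frac{7}{4}\right)^{2} = \left(- \frac{477}{4}\right)^{2} = \frac{227529}{16}$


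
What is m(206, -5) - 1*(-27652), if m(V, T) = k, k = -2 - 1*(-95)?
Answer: 27745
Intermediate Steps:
k = 93 (k = -2 + 95 = 93)
m(V, T) = 93
m(206, -5) - 1*(-27652) = 93 - 1*(-27652) = 93 + 27652 = 27745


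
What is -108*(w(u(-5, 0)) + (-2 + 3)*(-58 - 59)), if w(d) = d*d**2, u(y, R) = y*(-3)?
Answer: -351864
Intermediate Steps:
u(y, R) = -3*y
w(d) = d**3
-108*(w(u(-5, 0)) + (-2 + 3)*(-58 - 59)) = -108*((-3*(-5))**3 + (-2 + 3)*(-58 - 59)) = -108*(15**3 + 1*(-117)) = -108*(3375 - 117) = -108*3258 = -351864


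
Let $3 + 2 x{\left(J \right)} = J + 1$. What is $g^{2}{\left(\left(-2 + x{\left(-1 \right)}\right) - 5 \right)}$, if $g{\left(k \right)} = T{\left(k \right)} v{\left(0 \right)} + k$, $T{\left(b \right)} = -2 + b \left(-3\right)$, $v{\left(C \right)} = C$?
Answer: $\frac{289}{4} \approx 72.25$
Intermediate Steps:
$x{\left(J \right)} = -1 + \frac{J}{2}$ ($x{\left(J \right)} = - \frac{3}{2} + \frac{J + 1}{2} = - \frac{3}{2} + \frac{1 + J}{2} = - \frac{3}{2} + \left(\frac{1}{2} + \frac{J}{2}\right) = -1 + \frac{J}{2}$)
$T{\left(b \right)} = -2 - 3 b$
$g{\left(k \right)} = k$ ($g{\left(k \right)} = \left(-2 - 3 k\right) 0 + k = 0 + k = k$)
$g^{2}{\left(\left(-2 + x{\left(-1 \right)}\right) - 5 \right)} = \left(\left(-2 + \left(-1 + \frac{1}{2} \left(-1\right)\right)\right) - 5\right)^{2} = \left(\left(-2 - \frac{3}{2}\right) - 5\right)^{2} = \left(- \frac{7}{2} - 5\right)^{2} = \left(- \frac{17}{2}\right)^{2} = \frac{289}{4}$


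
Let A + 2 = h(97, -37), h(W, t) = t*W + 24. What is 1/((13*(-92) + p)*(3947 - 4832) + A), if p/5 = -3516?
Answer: 1/16613193 ≈ 6.0193e-8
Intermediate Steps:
p = -17580 (p = 5*(-3516) = -17580)
h(W, t) = 24 + W*t (h(W, t) = W*t + 24 = 24 + W*t)
A = -3567 (A = -2 + (24 + 97*(-37)) = -2 + (24 - 3589) = -2 - 3565 = -3567)
1/((13*(-92) + p)*(3947 - 4832) + A) = 1/((13*(-92) - 17580)*(3947 - 4832) - 3567) = 1/((-1196 - 17580)*(-885) - 3567) = 1/(-18776*(-885) - 3567) = 1/(16616760 - 3567) = 1/16613193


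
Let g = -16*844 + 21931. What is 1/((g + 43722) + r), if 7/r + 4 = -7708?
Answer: 7712/402173081 ≈ 1.9176e-5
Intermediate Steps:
r = -7/7712 (r = 7/(-4 - 7708) = 7/(-7712) = 7*(-1/7712) = -7/7712 ≈ -0.00090768)
g = 8427 (g = -13504 + 21931 = 8427)
1/((g + 43722) + r) = 1/((8427 + 43722) - 7/7712) = 1/(52149 - 7/7712) = 1/(402173081/7712) = 7712/402173081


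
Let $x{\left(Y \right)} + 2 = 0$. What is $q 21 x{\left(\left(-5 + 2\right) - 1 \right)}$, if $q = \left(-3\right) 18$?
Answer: $2268$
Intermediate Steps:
$x{\left(Y \right)} = -2$ ($x{\left(Y \right)} = -2 + 0 = -2$)
$q = -54$
$q 21 x{\left(\left(-5 + 2\right) - 1 \right)} = \left(-54\right) 21 \left(-2\right) = \left(-1134\right) \left(-2\right) = 2268$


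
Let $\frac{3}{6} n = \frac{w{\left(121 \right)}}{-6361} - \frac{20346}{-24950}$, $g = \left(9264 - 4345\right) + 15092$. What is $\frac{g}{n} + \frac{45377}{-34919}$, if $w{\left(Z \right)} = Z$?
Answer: $\frac{55443624512871363}{4413829901564} \approx 12561.0$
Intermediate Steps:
$g = 20011$ ($g = \left(9264 - 4345\right) + 15092 = 4919 + 15092 = 20011$)
$n = \frac{126401956}{79353475}$ ($n = 2 \left(\frac{121}{-6361} - \frac{20346}{-24950}\right) = 2 \left(121 \left(- \frac{1}{6361}\right) - - \frac{10173}{12475}\right) = 2 \left(- \frac{121}{6361} + \frac{10173}{12475}\right) = 2 \cdot \frac{63200978}{79353475} = \frac{126401956}{79353475} \approx 1.5929$)
$\frac{g}{n} + \frac{45377}{-34919} = \frac{20011}{\frac{126401956}{79353475}} + \frac{45377}{-34919} = 20011 \cdot \frac{79353475}{126401956} + 45377 \left(- \frac{1}{34919}\right) = \frac{1587942388225}{126401956} - \frac{45377}{34919} = \frac{55443624512871363}{4413829901564}$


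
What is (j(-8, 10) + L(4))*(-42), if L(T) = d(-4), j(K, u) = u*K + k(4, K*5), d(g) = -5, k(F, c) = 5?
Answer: 3360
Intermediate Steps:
j(K, u) = 5 + K*u (j(K, u) = u*K + 5 = K*u + 5 = 5 + K*u)
L(T) = -5
(j(-8, 10) + L(4))*(-42) = ((5 - 8*10) - 5)*(-42) = ((5 - 80) - 5)*(-42) = (-75 - 5)*(-42) = -80*(-42) = 3360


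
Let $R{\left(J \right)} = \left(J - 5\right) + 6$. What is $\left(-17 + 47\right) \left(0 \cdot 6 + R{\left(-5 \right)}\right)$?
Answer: $-120$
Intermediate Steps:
$R{\left(J \right)} = 1 + J$ ($R{\left(J \right)} = \left(-5 + J\right) + 6 = 1 + J$)
$\left(-17 + 47\right) \left(0 \cdot 6 + R{\left(-5 \right)}\right) = \left(-17 + 47\right) \left(0 \cdot 6 + \left(1 - 5\right)\right) = 30 \left(0 - 4\right) = 30 \left(-4\right) = -120$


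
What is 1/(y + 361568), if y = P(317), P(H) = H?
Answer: 1/361885 ≈ 2.7633e-6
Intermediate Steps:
y = 317
1/(y + 361568) = 1/(317 + 361568) = 1/361885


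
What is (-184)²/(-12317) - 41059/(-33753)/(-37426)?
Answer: -42768751647671/15559324345626 ≈ -2.7488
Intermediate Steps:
(-184)²/(-12317) - 41059/(-33753)/(-37426) = 33856*(-1/12317) - 41059*(-1/33753)*(-1/37426) = -33856/12317 + (41059/33753)*(-1/37426) = -33856/12317 - 41059/1263239778 = -42768751647671/15559324345626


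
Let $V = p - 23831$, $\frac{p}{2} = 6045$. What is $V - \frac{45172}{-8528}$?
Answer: $- \frac{25020519}{2132} \approx -11736.0$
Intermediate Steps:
$p = 12090$ ($p = 2 \cdot 6045 = 12090$)
$V = -11741$ ($V = 12090 - 23831 = -11741$)
$V - \frac{45172}{-8528} = -11741 - \frac{45172}{-8528} = -11741 - - \frac{11293}{2132} = -11741 + \frac{11293}{2132} = - \frac{25020519}{2132}$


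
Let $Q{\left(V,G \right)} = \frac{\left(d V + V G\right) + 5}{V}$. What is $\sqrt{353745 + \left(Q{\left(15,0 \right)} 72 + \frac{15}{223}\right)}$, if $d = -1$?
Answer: $\frac{\sqrt{17589001458}}{223} \approx 594.72$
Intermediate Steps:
$Q{\left(V,G \right)} = \frac{5 - V + G V}{V}$ ($Q{\left(V,G \right)} = \frac{\left(- V + V G\right) + 5}{V} = \frac{\left(- V + G V\right) + 5}{V} = \frac{5 - V + G V}{V}$)
$\sqrt{353745 + \left(Q{\left(15,0 \right)} 72 + \frac{15}{223}\right)} = \sqrt{353745 + \left(\left(-1 + 0 + \frac{5}{15}\right) 72 + \frac{15}{223}\right)} = \sqrt{353745 + \left(\left(-1 + 0 + 5 \cdot \frac{1}{15}\right) 72 + 15 \cdot \frac{1}{223}\right)} = \sqrt{353745 + \left(\left(-1 + 0 + \frac{1}{3}\right) 72 + \frac{15}{223}\right)} = \sqrt{353745 + \left(\left(- \frac{2}{3}\right) 72 + \frac{15}{223}\right)} = \sqrt{353745 + \left(-48 + \frac{15}{223}\right)} = \sqrt{353745 - \frac{10689}{223}} = \sqrt{\frac{78874446}{223}} = \frac{\sqrt{17589001458}}{223}$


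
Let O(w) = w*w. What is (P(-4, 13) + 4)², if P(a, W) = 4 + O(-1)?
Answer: 81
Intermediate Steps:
O(w) = w²
P(a, W) = 5 (P(a, W) = 4 + (-1)² = 4 + 1 = 5)
(P(-4, 13) + 4)² = (5 + 4)² = 9² = 81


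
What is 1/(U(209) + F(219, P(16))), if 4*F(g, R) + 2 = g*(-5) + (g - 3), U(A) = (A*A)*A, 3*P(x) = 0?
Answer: 4/36516435 ≈ 1.0954e-7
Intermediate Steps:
P(x) = 0 (P(x) = (1/3)*0 = 0)
U(A) = A**3 (U(A) = A**2*A = A**3)
F(g, R) = -5/4 - g (F(g, R) = -1/2 + (g*(-5) + (g - 3))/4 = -1/2 + (-5*g + (-3 + g))/4 = -1/2 + (-3 - 4*g)/4 = -1/2 + (-3/4 - g) = -5/4 - g)
1/(U(209) + F(219, P(16))) = 1/(209**3 + (-5/4 - 1*219)) = 1/(9129329 + (-5/4 - 219)) = 1/(9129329 - 881/4) = 1/(36516435/4) = 4/36516435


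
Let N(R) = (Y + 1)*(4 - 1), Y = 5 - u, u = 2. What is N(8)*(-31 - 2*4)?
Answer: -468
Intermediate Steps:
Y = 3 (Y = 5 - 1*2 = 5 - 2 = 3)
N(R) = 12 (N(R) = (3 + 1)*(4 - 1) = 4*3 = 12)
N(8)*(-31 - 2*4) = 12*(-31 - 2*4) = 12*(-31 - 8) = 12*(-39) = -468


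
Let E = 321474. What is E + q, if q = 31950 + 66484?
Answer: 419908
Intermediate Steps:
q = 98434
E + q = 321474 + 98434 = 419908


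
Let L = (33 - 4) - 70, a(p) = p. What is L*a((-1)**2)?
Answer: -41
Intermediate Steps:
L = -41 (L = 29 - 70 = -41)
L*a((-1)**2) = -41*(-1)**2 = -41*1 = -41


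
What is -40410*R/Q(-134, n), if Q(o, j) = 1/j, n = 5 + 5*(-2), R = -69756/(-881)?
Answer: 14094199800/881 ≈ 1.5998e+7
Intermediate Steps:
R = 69756/881 (R = -69756*(-1/881) = 69756/881 ≈ 79.178)
n = -5 (n = 5 - 10 = -5)
-40410*R/Q(-134, n) = -40410/(1/((-5)*(69756/881))) = -40410/((-⅕*881/69756)) = -40410/(-881/348780) = -40410*(-348780/881) = 14094199800/881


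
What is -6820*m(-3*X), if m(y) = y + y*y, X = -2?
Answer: -286440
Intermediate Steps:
m(y) = y + y²
-6820*m(-3*X) = -6820*(-3*(-2))*(1 - 3*(-2)) = -40920*(1 + 6) = -40920*7 = -6820*42 = -286440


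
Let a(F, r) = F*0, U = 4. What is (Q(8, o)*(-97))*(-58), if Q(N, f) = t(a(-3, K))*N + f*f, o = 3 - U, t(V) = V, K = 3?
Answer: 5626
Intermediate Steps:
a(F, r) = 0
o = -1 (o = 3 - 1*4 = 3 - 4 = -1)
Q(N, f) = f**2 (Q(N, f) = 0*N + f*f = 0 + f**2 = f**2)
(Q(8, o)*(-97))*(-58) = ((-1)**2*(-97))*(-58) = (1*(-97))*(-58) = -97*(-58) = 5626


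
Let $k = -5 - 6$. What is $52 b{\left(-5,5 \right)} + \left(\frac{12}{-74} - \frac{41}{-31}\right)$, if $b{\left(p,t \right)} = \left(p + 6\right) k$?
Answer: $- \frac{654753}{1147} \approx -570.84$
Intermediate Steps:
$k = -11$ ($k = -5 - 6 = -11$)
$b{\left(p,t \right)} = -66 - 11 p$ ($b{\left(p,t \right)} = \left(p + 6\right) \left(-11\right) = \left(6 + p\right) \left(-11\right) = -66 - 11 p$)
$52 b{\left(-5,5 \right)} + \left(\frac{12}{-74} - \frac{41}{-31}\right) = 52 \left(-66 - -55\right) + \left(\frac{12}{-74} - \frac{41}{-31}\right) = 52 \left(-66 + 55\right) + \left(12 \left(- \frac{1}{74}\right) - - \frac{41}{31}\right) = 52 \left(-11\right) + \left(- \frac{6}{37} + \frac{41}{31}\right) = -572 + \frac{1331}{1147} = - \frac{654753}{1147}$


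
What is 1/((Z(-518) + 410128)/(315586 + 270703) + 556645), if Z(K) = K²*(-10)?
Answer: 586289/326352567293 ≈ 1.7965e-6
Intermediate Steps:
Z(K) = -10*K²
1/((Z(-518) + 410128)/(315586 + 270703) + 556645) = 1/((-10*(-518)² + 410128)/(315586 + 270703) + 556645) = 1/((-10*268324 + 410128)/586289 + 556645) = 1/((-2683240 + 410128)*(1/586289) + 556645) = 1/(-2273112*1/586289 + 556645) = 1/(-2273112/586289 + 556645) = 1/(326352567293/586289) = 586289/326352567293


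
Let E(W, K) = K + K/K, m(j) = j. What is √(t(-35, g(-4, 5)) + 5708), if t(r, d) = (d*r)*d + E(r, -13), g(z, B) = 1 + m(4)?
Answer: √4821 ≈ 69.433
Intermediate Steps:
g(z, B) = 5 (g(z, B) = 1 + 4 = 5)
E(W, K) = 1 + K (E(W, K) = K + 1 = 1 + K)
t(r, d) = -12 + r*d² (t(r, d) = (d*r)*d + (1 - 13) = r*d² - 12 = -12 + r*d²)
√(t(-35, g(-4, 5)) + 5708) = √((-12 - 35*5²) + 5708) = √((-12 - 35*25) + 5708) = √((-12 - 875) + 5708) = √(-887 + 5708) = √4821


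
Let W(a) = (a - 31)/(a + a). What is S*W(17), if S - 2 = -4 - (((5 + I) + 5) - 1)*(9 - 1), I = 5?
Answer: 798/17 ≈ 46.941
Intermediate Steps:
W(a) = (-31 + a)/(2*a) (W(a) = (-31 + a)/((2*a)) = (-31 + a)*(1/(2*a)) = (-31 + a)/(2*a))
S = -114 (S = 2 + (-4 - (((5 + 5) + 5) - 1)*(9 - 1)) = 2 + (-4 - ((10 + 5) - 1)*8) = 2 + (-4 - (15 - 1)*8) = 2 + (-4 - 14*8) = 2 + (-4 - 1*112) = 2 + (-4 - 112) = 2 - 116 = -114)
S*W(17) = -57*(-31 + 17)/17 = -57*(-14)/17 = -114*(-7/17) = 798/17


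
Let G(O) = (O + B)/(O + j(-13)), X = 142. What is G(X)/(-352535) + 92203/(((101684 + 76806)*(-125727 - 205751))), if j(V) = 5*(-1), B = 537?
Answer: -8925307114453/571506800865252980 ≈ -1.5617e-5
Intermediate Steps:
j(V) = -5
G(O) = (537 + O)/(-5 + O) (G(O) = (O + 537)/(O - 5) = (537 + O)/(-5 + O))
G(X)/(-352535) + 92203/(((101684 + 76806)*(-125727 - 205751))) = ((537 + 142)/(-5 + 142))/(-352535) + 92203/(((101684 + 76806)*(-125727 - 205751))) = (679/137)*(-1/352535) + 92203/((178490*(-331478))) = ((1/137)*679)*(-1/352535) + 92203/(-59165508220) = (679/137)*(-1/352535) + 92203*(-1/59165508220) = -679/48297295 - 92203/59165508220 = -8925307114453/571506800865252980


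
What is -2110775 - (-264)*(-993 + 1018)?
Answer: -2104175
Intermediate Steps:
-2110775 - (-264)*(-993 + 1018) = -2110775 - (-264)*25 = -2110775 - 1*(-6600) = -2110775 + 6600 = -2104175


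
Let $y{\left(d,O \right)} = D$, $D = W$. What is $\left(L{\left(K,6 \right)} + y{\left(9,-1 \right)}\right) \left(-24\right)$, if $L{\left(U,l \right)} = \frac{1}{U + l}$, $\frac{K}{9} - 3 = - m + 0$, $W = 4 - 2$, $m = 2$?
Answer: $- \frac{248}{5} \approx -49.6$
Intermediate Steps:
$W = 2$ ($W = 4 - 2 = 2$)
$K = 9$ ($K = 27 + 9 \left(\left(-1\right) 2 + 0\right) = 27 + 9 \left(-2 + 0\right) = 27 + 9 \left(-2\right) = 27 - 18 = 9$)
$D = 2$
$y{\left(d,O \right)} = 2$
$\left(L{\left(K,6 \right)} + y{\left(9,-1 \right)}\right) \left(-24\right) = \left(\frac{1}{9 + 6} + 2\right) \left(-24\right) = \left(\frac{1}{15} + 2\right) \left(-24\right) = \frac{31}{15} \left(-24\right) = - \frac{248}{5}$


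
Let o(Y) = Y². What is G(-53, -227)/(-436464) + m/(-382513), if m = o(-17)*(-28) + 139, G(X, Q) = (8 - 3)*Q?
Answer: 3905350447/166953154032 ≈ 0.023392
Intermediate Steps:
G(X, Q) = 5*Q
m = -7953 (m = (-17)²*(-28) + 139 = 289*(-28) + 139 = -8092 + 139 = -7953)
G(-53, -227)/(-436464) + m/(-382513) = (5*(-227))/(-436464) - 7953/(-382513) = -1135*(-1/436464) - 7953*(-1/382513) = 1135/436464 + 7953/382513 = 3905350447/166953154032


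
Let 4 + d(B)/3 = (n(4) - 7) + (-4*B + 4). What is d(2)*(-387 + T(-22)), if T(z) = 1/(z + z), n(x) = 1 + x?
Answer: 255435/22 ≈ 11611.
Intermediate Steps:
T(z) = 1/(2*z)
d(B) = -6 - 12*B (d(B) = -12 + 3*(((1 + 4) - 7) + (-4*B + 4)) = -12 + 3*((5 - 7) + (4 - 4*B)) = -12 + 3*(-2 + (4 - 4*B)) = -12 + 3*(2 - 4*B) = -12 + (6 - 12*B) = -6 - 12*B)
d(2)*(-387 + T(-22)) = (-6 - 12*2)*(-387 + (1/2)/(-22)) = (-6 - 24)*(-387 + (1/2)*(-1/22)) = -30*(-387 - 1/44) = -30*(-17029/44) = 255435/22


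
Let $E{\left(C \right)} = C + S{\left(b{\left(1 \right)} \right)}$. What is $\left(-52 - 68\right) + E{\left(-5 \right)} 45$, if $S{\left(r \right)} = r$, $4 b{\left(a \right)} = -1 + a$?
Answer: $-345$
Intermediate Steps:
$b{\left(a \right)} = - \frac{1}{4} + \frac{a}{4}$ ($b{\left(a \right)} = \frac{-1 + a}{4} = - \frac{1}{4} + \frac{a}{4}$)
$E{\left(C \right)} = C$ ($E{\left(C \right)} = C + \left(- \frac{1}{4} + \frac{1}{4} \cdot 1\right) = C + \left(- \frac{1}{4} + \frac{1}{4}\right) = C + 0 = C$)
$\left(-52 - 68\right) + E{\left(-5 \right)} 45 = \left(-52 - 68\right) - 225 = -120 - 225 = -345$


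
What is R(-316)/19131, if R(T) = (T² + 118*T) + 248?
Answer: 62816/19131 ≈ 3.2835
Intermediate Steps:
R(T) = 248 + T² + 118*T
R(-316)/19131 = (248 + (-316)² + 118*(-316))/19131 = (248 + 99856 - 37288)*(1/19131) = 62816*(1/19131) = 62816/19131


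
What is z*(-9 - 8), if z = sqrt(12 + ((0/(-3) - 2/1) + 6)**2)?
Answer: -34*sqrt(7) ≈ -89.956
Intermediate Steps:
z = 2*sqrt(7) (z = sqrt(12 + ((0*(-1/3) - 2*1) + 6)**2) = sqrt(12 + ((0 - 2) + 6)**2) = sqrt(12 + (-2 + 6)**2) = sqrt(12 + 4**2) = sqrt(12 + 16) = sqrt(28) = 2*sqrt(7) ≈ 5.2915)
z*(-9 - 8) = (2*sqrt(7))*(-9 - 8) = (2*sqrt(7))*(-17) = -34*sqrt(7)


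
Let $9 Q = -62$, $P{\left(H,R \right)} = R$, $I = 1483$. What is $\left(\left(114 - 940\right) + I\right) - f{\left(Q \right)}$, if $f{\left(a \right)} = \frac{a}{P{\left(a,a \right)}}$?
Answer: $656$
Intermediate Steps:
$Q = - \frac{62}{9}$ ($Q = \frac{1}{9} \left(-62\right) = - \frac{62}{9} \approx -6.8889$)
$f{\left(a \right)} = 1$ ($f{\left(a \right)} = \frac{a}{a} = 1$)
$\left(\left(114 - 940\right) + I\right) - f{\left(Q \right)} = \left(\left(114 - 940\right) + 1483\right) - 1 = \left(-826 + 1483\right) - 1 = 657 - 1 = 656$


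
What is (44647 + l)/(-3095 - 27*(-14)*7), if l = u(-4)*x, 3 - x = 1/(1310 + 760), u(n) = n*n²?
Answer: -46010957/464715 ≈ -99.009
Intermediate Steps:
u(n) = n³
x = 6209/2070 (x = 3 - 1/(1310 + 760) = 3 - 1/2070 = 6209/2070 ≈ 2.9995)
l = -198688/1035 (l = (-4)³*(6209/2070) = -64*6209/2070 = -198688/1035 ≈ -191.97)
(44647 + l)/(-3095 - 27*(-14)*7) = (44647 - 198688/1035)/(-3095 - 27*(-14)*7) = 46010957/(1035*(-3095 + 378*7)) = 46010957/(1035*(-3095 + 2646)) = (46010957/1035)/(-449) = (46010957/1035)*(-1/449) = -46010957/464715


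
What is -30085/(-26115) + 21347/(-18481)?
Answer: -295204/96526263 ≈ -0.0030583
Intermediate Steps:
-30085/(-26115) + 21347/(-18481) = -30085*(-1/26115) + 21347*(-1/18481) = 6017/5223 - 21347/18481 = -295204/96526263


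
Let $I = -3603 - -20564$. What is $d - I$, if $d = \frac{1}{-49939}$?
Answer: $- \frac{847015380}{49939} \approx -16961.0$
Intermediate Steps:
$I = 16961$ ($I = -3603 + 20564 = 16961$)
$d = - \frac{1}{49939} \approx -2.0024 \cdot 10^{-5}$
$d - I = - \frac{1}{49939} - 16961 = - \frac{847015380}{49939}$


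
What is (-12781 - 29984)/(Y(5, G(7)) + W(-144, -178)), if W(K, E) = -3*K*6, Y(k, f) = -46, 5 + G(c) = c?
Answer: -42765/2546 ≈ -16.797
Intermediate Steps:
G(c) = -5 + c
W(K, E) = -18*K
(-12781 - 29984)/(Y(5, G(7)) + W(-144, -178)) = (-12781 - 29984)/(-46 - 18*(-144)) = -42765/(-46 + 2592) = -42765/2546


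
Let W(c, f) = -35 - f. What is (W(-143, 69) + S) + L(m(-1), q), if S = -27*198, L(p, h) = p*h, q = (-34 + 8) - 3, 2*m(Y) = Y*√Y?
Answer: -5450 + 29*I/2 ≈ -5450.0 + 14.5*I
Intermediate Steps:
m(Y) = Y^(3/2)/2 (m(Y) = (Y*√Y)/2 = Y^(3/2)/2)
q = -29 (q = -26 - 3 = -29)
L(p, h) = h*p
S = -5346
(W(-143, 69) + S) + L(m(-1), q) = ((-35 - 1*69) - 5346) - 29*(-1)^(3/2)/2 = ((-35 - 69) - 5346) - 29*(-I)/2 = (-104 - 5346) - (-29)*I/2 = -5450 + 29*I/2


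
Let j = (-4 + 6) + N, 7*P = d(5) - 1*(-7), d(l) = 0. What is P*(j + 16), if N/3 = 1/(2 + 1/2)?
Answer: 96/5 ≈ 19.200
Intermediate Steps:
N = 6/5 (N = 3/(2 + 1/2) = 3/(2 + ½) = 3/(5/2) = 3*(⅖) = 6/5 ≈ 1.2000)
P = 1 (P = (0 - 1*(-7))/7 = (0 + 7)/7 = (⅐)*7 = 1)
j = 16/5 (j = (-4 + 6) + 6/5 = 2 + 6/5 = 16/5 ≈ 3.2000)
P*(j + 16) = 1*(16/5 + 16) = 1*(96/5) = 96/5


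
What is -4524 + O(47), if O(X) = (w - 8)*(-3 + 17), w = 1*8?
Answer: -4524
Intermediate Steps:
w = 8
O(X) = 0 (O(X) = (8 - 8)*(-3 + 17) = 0*14 = 0)
-4524 + O(47) = -4524 + 0 = -4524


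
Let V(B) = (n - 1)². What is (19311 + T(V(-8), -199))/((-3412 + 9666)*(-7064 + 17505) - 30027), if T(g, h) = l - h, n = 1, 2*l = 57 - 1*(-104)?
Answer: 39181/130535974 ≈ 0.00030016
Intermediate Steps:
l = 161/2 (l = (57 - 1*(-104))/2 = (57 + 104)/2 = (½)*161 = 161/2 ≈ 80.500)
V(B) = 0 (V(B) = (1 - 1)² = 0² = 0)
T(g, h) = 161/2 - h
(19311 + T(V(-8), -199))/((-3412 + 9666)*(-7064 + 17505) - 30027) = (19311 + (161/2 - 1*(-199)))/((-3412 + 9666)*(-7064 + 17505) - 30027) = (19311 + (161/2 + 199))/(6254*10441 - 30027) = (19311 + 559/2)/(65298014 - 30027) = (39181/2)/65267987 = (39181/2)*(1/65267987) = 39181/130535974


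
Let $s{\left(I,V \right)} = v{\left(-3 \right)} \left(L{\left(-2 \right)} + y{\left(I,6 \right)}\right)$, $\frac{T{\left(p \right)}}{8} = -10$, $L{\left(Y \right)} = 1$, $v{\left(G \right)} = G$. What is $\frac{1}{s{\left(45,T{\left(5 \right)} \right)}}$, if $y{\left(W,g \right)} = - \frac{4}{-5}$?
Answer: $- \frac{5}{27} \approx -0.18519$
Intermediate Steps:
$y{\left(W,g \right)} = \frac{4}{5}$ ($y{\left(W,g \right)} = \left(-4\right) \left(- \frac{1}{5}\right) = \frac{4}{5}$)
$T{\left(p \right)} = -80$ ($T{\left(p \right)} = 8 \left(-10\right) = -80$)
$s{\left(I,V \right)} = - \frac{27}{5}$ ($s{\left(I,V \right)} = - 3 \left(1 + \frac{4}{5}\right) = \left(-3\right) \frac{9}{5} = - \frac{27}{5}$)
$\frac{1}{s{\left(45,T{\left(5 \right)} \right)}} = \frac{1}{- \frac{27}{5}} = - \frac{5}{27}$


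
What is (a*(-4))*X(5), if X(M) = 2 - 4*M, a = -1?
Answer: -72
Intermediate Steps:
(a*(-4))*X(5) = (-1*(-4))*(2 - 4*5) = 4*(2 - 20) = 4*(-18) = -72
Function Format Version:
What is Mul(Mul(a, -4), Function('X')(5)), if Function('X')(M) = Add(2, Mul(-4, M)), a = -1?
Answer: -72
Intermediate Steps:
Mul(Mul(a, -4), Function('X')(5)) = Mul(Mul(-1, -4), Add(2, Mul(-4, 5))) = Mul(4, Add(2, -20)) = Mul(4, -18) = -72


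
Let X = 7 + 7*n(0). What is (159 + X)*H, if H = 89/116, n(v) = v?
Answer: 7387/58 ≈ 127.36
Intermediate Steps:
H = 89/116 (H = 89*(1/116) = 89/116 ≈ 0.76724)
X = 7 (X = 7 + 7*0 = 7 + 0 = 7)
(159 + X)*H = (159 + 7)*(89/116) = 166*(89/116) = 7387/58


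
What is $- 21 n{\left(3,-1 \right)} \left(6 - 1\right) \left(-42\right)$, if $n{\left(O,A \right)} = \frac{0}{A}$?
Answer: $0$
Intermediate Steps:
$n{\left(O,A \right)} = 0$
$- 21 n{\left(3,-1 \right)} \left(6 - 1\right) \left(-42\right) = - 21 \cdot 0 \left(6 - 1\right) \left(-42\right) = - 21 \cdot 0 \cdot 5 \left(-42\right) = \left(-21\right) 0 \left(-42\right) = 0 \left(-42\right) = 0$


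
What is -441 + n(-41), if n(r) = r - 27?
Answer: -509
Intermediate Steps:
n(r) = -27 + r
-441 + n(-41) = -441 + (-27 - 41) = -441 - 68 = -509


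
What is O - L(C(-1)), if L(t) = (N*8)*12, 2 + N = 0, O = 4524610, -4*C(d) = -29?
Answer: 4524802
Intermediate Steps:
C(d) = 29/4 (C(d) = -¼*(-29) = 29/4)
N = -2 (N = -2 + 0 = -2)
L(t) = -192 (L(t) = -2*8*12 = -16*12 = -192)
O - L(C(-1)) = 4524610 - 1*(-192) = 4524610 + 192 = 4524802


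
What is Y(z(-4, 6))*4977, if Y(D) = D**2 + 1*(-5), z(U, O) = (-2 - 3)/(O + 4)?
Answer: -94563/4 ≈ -23641.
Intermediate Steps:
z(U, O) = -5/(4 + O)
Y(D) = -5 + D**2 (Y(D) = D**2 - 5 = -5 + D**2)
Y(z(-4, 6))*4977 = (-5 + (-5/(4 + 6))**2)*4977 = (-5 + (-5/10)**2)*4977 = (-5 + (-5*1/10)**2)*4977 = (-5 + (-1/2)**2)*4977 = (-5 + 1/4)*4977 = -19/4*4977 = -94563/4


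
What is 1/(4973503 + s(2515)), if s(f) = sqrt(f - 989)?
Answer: 4973503/24735732089483 - sqrt(1526)/24735732089483 ≈ 2.0106e-7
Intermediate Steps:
s(f) = sqrt(-989 + f)
1/(4973503 + s(2515)) = 1/(4973503 + sqrt(-989 + 2515)) = 1/(4973503 + sqrt(1526))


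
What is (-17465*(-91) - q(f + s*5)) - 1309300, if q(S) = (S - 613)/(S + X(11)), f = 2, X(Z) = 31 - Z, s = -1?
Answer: 4760871/17 ≈ 2.8005e+5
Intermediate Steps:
q(S) = (-613 + S)/(20 + S) (q(S) = (S - 613)/(S + (31 - 1*11)) = (-613 + S)/(S + (31 - 11)) = (-613 + S)/(S + 20) = (-613 + S)/(20 + S))
(-17465*(-91) - q(f + s*5)) - 1309300 = (-17465*(-91) - (-613 + (2 - 1*5))/(20 + (2 - 1*5))) - 1309300 = (1589315 - (-613 + (2 - 5))/(20 + (2 - 5))) - 1309300 = (1589315 - (-613 - 3)/(20 - 3)) - 1309300 = (1589315 - (-616)/17) - 1309300 = (1589315 - 1*(-616/17)) - 1309300 = (1589315 + 616/17) - 1309300 = 27018971/17 - 1309300 = 4760871/17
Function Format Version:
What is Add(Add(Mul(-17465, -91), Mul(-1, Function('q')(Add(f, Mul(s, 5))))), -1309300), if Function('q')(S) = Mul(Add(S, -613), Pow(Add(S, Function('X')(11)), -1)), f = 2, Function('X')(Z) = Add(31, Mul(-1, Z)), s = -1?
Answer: Rational(4760871, 17) ≈ 2.8005e+5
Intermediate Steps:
Function('q')(S) = Mul(Pow(Add(20, S), -1), Add(-613, S)) (Function('q')(S) = Mul(Add(S, -613), Pow(Add(S, Add(31, Mul(-1, 11))), -1)) = Mul(Add(-613, S), Pow(Add(S, Add(31, -11)), -1)) = Mul(Add(-613, S), Pow(Add(S, 20), -1)) = Mul(Add(-613, S), Pow(Add(20, S), -1)) = Mul(Pow(Add(20, S), -1), Add(-613, S)))
Add(Add(Mul(-17465, -91), Mul(-1, Function('q')(Add(f, Mul(s, 5))))), -1309300) = Add(Add(Mul(-17465, -91), Mul(-1, Mul(Pow(Add(20, Add(2, Mul(-1, 5))), -1), Add(-613, Add(2, Mul(-1, 5)))))), -1309300) = Add(Add(1589315, Mul(-1, Mul(Pow(Add(20, Add(2, -5)), -1), Add(-613, Add(2, -5))))), -1309300) = Add(Add(1589315, Mul(-1, Mul(Pow(Add(20, -3), -1), Add(-613, -3)))), -1309300) = Add(Add(1589315, Mul(-1, Mul(Pow(17, -1), -616))), -1309300) = Add(Add(1589315, Mul(-1, Mul(Rational(1, 17), -616))), -1309300) = Add(Add(1589315, Mul(-1, Rational(-616, 17))), -1309300) = Add(Add(1589315, Rational(616, 17)), -1309300) = Add(Rational(27018971, 17), -1309300) = Rational(4760871, 17)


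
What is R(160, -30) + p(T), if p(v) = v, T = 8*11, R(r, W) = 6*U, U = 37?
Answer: 310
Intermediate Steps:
R(r, W) = 222 (R(r, W) = 6*37 = 222)
T = 88
R(160, -30) + p(T) = 222 + 88 = 310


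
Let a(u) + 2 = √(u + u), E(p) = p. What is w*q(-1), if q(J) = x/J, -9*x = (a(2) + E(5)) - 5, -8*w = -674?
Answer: 0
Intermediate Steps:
w = 337/4 (w = -⅛*(-674) = 337/4 ≈ 84.250)
a(u) = -2 + √2*√u (a(u) = -2 + √(u + u) = -2 + √(2*u) = -2 + √2*√u)
x = 0 (x = -(((-2 + √2*√2) + 5) - 5)/9 = -(((-2 + 2) + 5) - 5)/9 = -((0 + 5) - 5)/9 = -(5 - 5)/9 = -⅑*0 = 0)
q(J) = 0 (q(J) = 0/J = 0)
w*q(-1) = (337/4)*0 = 0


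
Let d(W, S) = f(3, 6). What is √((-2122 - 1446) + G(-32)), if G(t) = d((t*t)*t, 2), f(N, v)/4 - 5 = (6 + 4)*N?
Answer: 2*I*√857 ≈ 58.549*I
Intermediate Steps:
f(N, v) = 20 + 40*N (f(N, v) = 20 + 4*((6 + 4)*N) = 20 + 4*(10*N) = 20 + 40*N)
d(W, S) = 140 (d(W, S) = 20 + 40*3 = 20 + 120 = 140)
G(t) = 140
√((-2122 - 1446) + G(-32)) = √((-2122 - 1446) + 140) = √(-3568 + 140) = √(-3428) = 2*I*√857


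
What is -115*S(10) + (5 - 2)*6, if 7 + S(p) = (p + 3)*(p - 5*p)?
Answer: 60623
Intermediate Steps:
S(p) = -7 - 4*p*(3 + p) (S(p) = -7 + (p + 3)*(p - 5*p) = -7 + (3 + p)*(-4*p) = -7 - 4*p*(3 + p))
-115*S(10) + (5 - 2)*6 = -115*(-7 - 12*10 - 4*10²) + (5 - 2)*6 = -115*(-7 - 120 - 4*100) + 3*6 = -115*(-7 - 120 - 400) + 18 = -115*(-527) + 18 = 60605 + 18 = 60623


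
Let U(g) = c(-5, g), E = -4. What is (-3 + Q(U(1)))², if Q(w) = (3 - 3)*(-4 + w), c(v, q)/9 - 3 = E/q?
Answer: 9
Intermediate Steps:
c(v, q) = 27 - 36/q (c(v, q) = 27 + 9*(-4/q) = 27 - 36/q)
U(g) = 27 - 36/g
Q(w) = 0 (Q(w) = 0*(-4 + w) = 0)
(-3 + Q(U(1)))² = (-3 + 0)² = (-3)² = 9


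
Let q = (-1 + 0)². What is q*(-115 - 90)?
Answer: -205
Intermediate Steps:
q = 1 (q = (-1)² = 1)
q*(-115 - 90) = 1*(-115 - 90) = 1*(-205) = -205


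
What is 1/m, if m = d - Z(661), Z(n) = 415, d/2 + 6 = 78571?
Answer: 1/156715 ≈ 6.3810e-6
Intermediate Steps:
d = 157130 (d = -12 + 2*78571 = -12 + 157142 = 157130)
m = 156715 (m = 157130 - 1*415 = 157130 - 415 = 156715)
1/m = 1/156715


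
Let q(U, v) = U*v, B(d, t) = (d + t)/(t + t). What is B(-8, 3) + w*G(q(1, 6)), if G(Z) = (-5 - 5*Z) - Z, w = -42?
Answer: 10327/6 ≈ 1721.2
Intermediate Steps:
B(d, t) = (d + t)/(2*t) (B(d, t) = (d + t)/((2*t)) = (d + t)*(1/(2*t)) = (d + t)/(2*t))
G(Z) = -5 - 6*Z
B(-8, 3) + w*G(q(1, 6)) = (½)*(-8 + 3)/3 - 42*(-5 - 6*6) = (½)*(⅓)*(-5) - 42*(-5 - 6*6) = -⅚ - 42*(-5 - 36) = -⅚ - 42*(-41) = -⅚ + 1722 = 10327/6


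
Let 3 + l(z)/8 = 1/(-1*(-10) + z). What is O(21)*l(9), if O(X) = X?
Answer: -9408/19 ≈ -495.16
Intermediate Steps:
l(z) = -24 + 8/(10 + z) (l(z) = -24 + 8/(-1*(-10) + z) = -24 + 8/(10 + z))
O(21)*l(9) = 21*(8*(-29 - 3*9)/(10 + 9)) = 21*(8*(-29 - 27)/19) = 21*(8*(1/19)*(-56)) = 21*(-448/19) = -9408/19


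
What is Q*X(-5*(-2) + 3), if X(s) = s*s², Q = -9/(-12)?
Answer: 6591/4 ≈ 1647.8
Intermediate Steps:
Q = ¾ (Q = -9*(-1/12) = ¾ ≈ 0.75000)
X(s) = s³
Q*X(-5*(-2) + 3) = 3*(-5*(-2) + 3)³/4 = 3*(10 + 3)³/4 = (¾)*13³ = (¾)*2197 = 6591/4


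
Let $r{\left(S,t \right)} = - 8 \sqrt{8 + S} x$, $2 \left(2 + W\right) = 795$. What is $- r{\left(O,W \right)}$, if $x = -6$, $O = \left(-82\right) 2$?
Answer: $- 96 i \sqrt{39} \approx - 599.52 i$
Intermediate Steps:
$O = -164$
$W = \frac{791}{2}$ ($W = -2 + \frac{1}{2} \cdot 795 = -2 + \frac{795}{2} = \frac{791}{2} \approx 395.5$)
$r{\left(S,t \right)} = 48 \sqrt{8 + S}$ ($r{\left(S,t \right)} = - 8 \sqrt{8 + S} \left(-6\right) = 48 \sqrt{8 + S}$)
$- r{\left(O,W \right)} = - 48 \sqrt{8 - 164} = - 48 \sqrt{-156} = - 48 \cdot 2 i \sqrt{39} = - 96 i \sqrt{39}$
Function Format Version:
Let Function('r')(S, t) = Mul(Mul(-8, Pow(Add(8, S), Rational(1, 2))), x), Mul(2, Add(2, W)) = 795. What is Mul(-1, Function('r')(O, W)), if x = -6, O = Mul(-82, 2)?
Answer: Mul(-96, I, Pow(39, Rational(1, 2))) ≈ Mul(-599.52, I)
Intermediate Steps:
O = -164
W = Rational(791, 2) (W = Add(-2, Mul(Rational(1, 2), 795)) = Add(-2, Rational(795, 2)) = Rational(791, 2) ≈ 395.50)
Function('r')(S, t) = Mul(48, Pow(Add(8, S), Rational(1, 2))) (Function('r')(S, t) = Mul(Mul(-8, Pow(Add(8, S), Rational(1, 2))), -6) = Mul(48, Pow(Add(8, S), Rational(1, 2))))
Mul(-1, Function('r')(O, W)) = Mul(-1, Mul(48, Pow(Add(8, -164), Rational(1, 2)))) = Mul(-1, Mul(48, Pow(-156, Rational(1, 2)))) = Mul(-1, Mul(48, Mul(2, I, Pow(39, Rational(1, 2))))) = Mul(-1, Mul(96, I, Pow(39, Rational(1, 2)))) = Mul(-96, I, Pow(39, Rational(1, 2)))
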